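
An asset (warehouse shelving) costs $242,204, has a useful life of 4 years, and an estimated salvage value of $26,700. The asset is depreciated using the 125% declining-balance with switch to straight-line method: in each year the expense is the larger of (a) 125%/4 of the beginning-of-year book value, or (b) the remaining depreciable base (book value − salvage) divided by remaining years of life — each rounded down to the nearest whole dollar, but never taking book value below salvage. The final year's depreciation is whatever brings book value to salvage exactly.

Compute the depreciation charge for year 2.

$52,036

Depreciable base = $242,204 − $26,700 = $215,504.
Year 1: DB = ⌊$242,204 × 125%/4⌋ = $75,688; SL = ⌊$215,504/4⌋ = $53,876 → take DB $75,688. Book value $166,516.
Year 2: DB = ⌊$166,516 × 125%/4⌋ = $52,036; SL = ⌊$139,816/3⌋ = $46,605 → take DB $52,036. Book value $114,480.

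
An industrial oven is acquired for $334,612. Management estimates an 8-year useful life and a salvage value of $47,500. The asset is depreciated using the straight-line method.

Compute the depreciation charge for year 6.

$35,889

Depreciable base = $334,612 − $47,500 = $287,112.
Annual expense = $287,112 / 8 = $35,889.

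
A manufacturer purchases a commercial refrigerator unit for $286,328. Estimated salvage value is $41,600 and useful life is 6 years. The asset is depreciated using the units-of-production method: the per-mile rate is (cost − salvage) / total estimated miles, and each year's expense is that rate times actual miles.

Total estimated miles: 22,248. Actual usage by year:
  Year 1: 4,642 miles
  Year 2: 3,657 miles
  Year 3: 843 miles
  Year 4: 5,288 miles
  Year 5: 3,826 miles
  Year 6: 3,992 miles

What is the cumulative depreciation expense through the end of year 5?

Depreciable base = $286,328 − $41,600 = $244,728.
Rate = $244,728 / 22,248 miles = $11 per mile.
Year 1: 4,642 × $11 = $51,062. Book value $235,266.
Year 2: 3,657 × $11 = $40,227. Book value $195,039.
Year 3: 843 × $11 = $9,273. Book value $185,766.
Year 4: 5,288 × $11 = $58,168. Book value $127,598.
Year 5: 3,826 × $11 = $42,086. Book value $85,512.
Accumulated through year 5 = $286,328 − $85,512 = $200,816.

$200,816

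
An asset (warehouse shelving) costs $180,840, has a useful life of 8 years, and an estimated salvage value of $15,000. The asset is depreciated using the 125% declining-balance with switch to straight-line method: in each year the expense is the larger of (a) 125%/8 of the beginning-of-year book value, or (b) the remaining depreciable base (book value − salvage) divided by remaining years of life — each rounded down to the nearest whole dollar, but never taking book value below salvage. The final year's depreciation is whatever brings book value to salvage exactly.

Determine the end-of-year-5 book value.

Depreciable base = $180,840 − $15,000 = $165,840.
Year 1: DB = ⌊$180,840 × 125%/8⌋ = $28,256; SL = ⌊$165,840/8⌋ = $20,730 → take DB $28,256. Book value $152,584.
Year 2: DB = ⌊$152,584 × 125%/8⌋ = $23,841; SL = ⌊$137,584/7⌋ = $19,654 → take DB $23,841. Book value $128,743.
Year 3: DB = ⌊$128,743 × 125%/8⌋ = $20,116; SL = ⌊$113,743/6⌋ = $18,957 → take DB $20,116. Book value $108,627.
Year 4: DB = ⌊$108,627 × 125%/8⌋ = $16,972; SL = ⌊$93,627/5⌋ = $18,725 → take SL $18,725. Book value $89,902.
Year 5: DB = ⌊$89,902 × 125%/8⌋ = $14,047; SL = ⌊$74,902/4⌋ = $18,725 → take SL $18,725. Book value $71,177.

$71,177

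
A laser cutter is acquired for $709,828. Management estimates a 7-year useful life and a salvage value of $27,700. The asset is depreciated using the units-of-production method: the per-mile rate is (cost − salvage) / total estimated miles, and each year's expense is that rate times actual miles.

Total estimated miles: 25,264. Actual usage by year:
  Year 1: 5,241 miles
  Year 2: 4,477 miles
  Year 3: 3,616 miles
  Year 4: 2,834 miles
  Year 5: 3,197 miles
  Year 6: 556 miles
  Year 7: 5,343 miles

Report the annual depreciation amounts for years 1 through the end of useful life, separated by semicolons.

Depreciable base = $709,828 − $27,700 = $682,128.
Rate = $682,128 / 25,264 miles = $27 per mile.
Year 1: 5,241 × $27 = $141,507. Book value $568,321.
Year 2: 4,477 × $27 = $120,879. Book value $447,442.
Year 3: 3,616 × $27 = $97,632. Book value $349,810.
Year 4: 2,834 × $27 = $76,518. Book value $273,292.
Year 5: 3,197 × $27 = $86,319. Book value $186,973.
Year 6: 556 × $27 = $15,012. Book value $171,961.
Year 7: 5,343 × $27 = $144,261. Book value $27,700.

$141,507; $120,879; $97,632; $76,518; $86,319; $15,012; $144,261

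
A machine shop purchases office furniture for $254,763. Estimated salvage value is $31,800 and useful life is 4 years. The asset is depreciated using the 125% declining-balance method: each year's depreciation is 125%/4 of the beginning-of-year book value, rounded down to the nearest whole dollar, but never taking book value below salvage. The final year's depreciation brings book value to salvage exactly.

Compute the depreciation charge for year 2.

$54,734

Depreciable base = $254,763 − $31,800 = $222,963.
Year 1: ⌊$254,763 × 125%/4⌋ = $79,613. Book value $175,150.
Year 2: ⌊$175,150 × 125%/4⌋ = $54,734. Book value $120,416.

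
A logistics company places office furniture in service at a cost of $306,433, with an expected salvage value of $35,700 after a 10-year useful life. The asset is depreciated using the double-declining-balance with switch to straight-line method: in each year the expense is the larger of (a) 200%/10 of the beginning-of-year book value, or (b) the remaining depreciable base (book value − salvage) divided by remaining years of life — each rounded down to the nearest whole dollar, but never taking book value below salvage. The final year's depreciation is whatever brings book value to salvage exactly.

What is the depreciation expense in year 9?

$10,282

Depreciable base = $306,433 − $35,700 = $270,733.
Year 1: DB = ⌊$306,433 × 200%/10⌋ = $61,286; SL = ⌊$270,733/10⌋ = $27,073 → take DB $61,286. Book value $245,147.
Year 2: DB = ⌊$245,147 × 200%/10⌋ = $49,029; SL = ⌊$209,447/9⌋ = $23,271 → take DB $49,029. Book value $196,118.
Year 3: DB = ⌊$196,118 × 200%/10⌋ = $39,223; SL = ⌊$160,418/8⌋ = $20,052 → take DB $39,223. Book value $156,895.
Year 4: DB = ⌊$156,895 × 200%/10⌋ = $31,379; SL = ⌊$121,195/7⌋ = $17,313 → take DB $31,379. Book value $125,516.
Year 5: DB = ⌊$125,516 × 200%/10⌋ = $25,103; SL = ⌊$89,816/6⌋ = $14,969 → take DB $25,103. Book value $100,413.
Year 6: DB = ⌊$100,413 × 200%/10⌋ = $20,082; SL = ⌊$64,713/5⌋ = $12,942 → take DB $20,082. Book value $80,331.
Year 7: DB = ⌊$80,331 × 200%/10⌋ = $16,066; SL = ⌊$44,631/4⌋ = $11,157 → take DB $16,066. Book value $64,265.
Year 8: DB = ⌊$64,265 × 200%/10⌋ = $12,853; SL = ⌊$28,565/3⌋ = $9,521 → take DB $12,853. Book value $51,412.
Year 9: DB = ⌊$51,412 × 200%/10⌋ = $10,282; SL = ⌊$15,712/2⌋ = $7,856 → take DB $10,282. Book value $41,130.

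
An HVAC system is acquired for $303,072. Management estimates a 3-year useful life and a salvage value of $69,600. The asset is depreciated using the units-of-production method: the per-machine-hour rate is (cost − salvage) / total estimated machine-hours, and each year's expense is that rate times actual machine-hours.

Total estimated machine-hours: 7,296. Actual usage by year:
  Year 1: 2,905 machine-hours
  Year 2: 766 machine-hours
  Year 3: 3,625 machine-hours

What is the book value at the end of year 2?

$185,600

Depreciable base = $303,072 − $69,600 = $233,472.
Rate = $233,472 / 7,296 machine-hours = $32 per machine-hour.
Year 1: 2,905 × $32 = $92,960. Book value $210,112.
Year 2: 766 × $32 = $24,512. Book value $185,600.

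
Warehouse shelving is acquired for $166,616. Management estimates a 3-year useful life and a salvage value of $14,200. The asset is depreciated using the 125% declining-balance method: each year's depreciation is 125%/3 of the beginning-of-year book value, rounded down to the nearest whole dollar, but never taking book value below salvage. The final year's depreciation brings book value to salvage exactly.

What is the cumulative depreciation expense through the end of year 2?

$109,920

Depreciable base = $166,616 − $14,200 = $152,416.
Year 1: ⌊$166,616 × 125%/3⌋ = $69,423. Book value $97,193.
Year 2: ⌊$97,193 × 125%/3⌋ = $40,497. Book value $56,696.
Accumulated through year 2 = $166,616 − $56,696 = $109,920.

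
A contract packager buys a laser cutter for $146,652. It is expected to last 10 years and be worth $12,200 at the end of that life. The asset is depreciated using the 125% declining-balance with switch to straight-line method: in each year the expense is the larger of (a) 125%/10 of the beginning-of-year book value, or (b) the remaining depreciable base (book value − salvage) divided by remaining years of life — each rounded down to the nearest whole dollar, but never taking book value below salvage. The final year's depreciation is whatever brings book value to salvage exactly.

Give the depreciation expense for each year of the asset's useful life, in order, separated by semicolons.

Depreciable base = $146,652 − $12,200 = $134,452.
Year 1: DB = ⌊$146,652 × 125%/10⌋ = $18,331; SL = ⌊$134,452/10⌋ = $13,445 → take DB $18,331. Book value $128,321.
Year 2: DB = ⌊$128,321 × 125%/10⌋ = $16,040; SL = ⌊$116,121/9⌋ = $12,902 → take DB $16,040. Book value $112,281.
Year 3: DB = ⌊$112,281 × 125%/10⌋ = $14,035; SL = ⌊$100,081/8⌋ = $12,510 → take DB $14,035. Book value $98,246.
Year 4: DB = ⌊$98,246 × 125%/10⌋ = $12,280; SL = ⌊$86,046/7⌋ = $12,292 → take SL $12,292. Book value $85,954.
Year 5: DB = ⌊$85,954 × 125%/10⌋ = $10,744; SL = ⌊$73,754/6⌋ = $12,292 → take SL $12,292. Book value $73,662.
Year 6: DB = ⌊$73,662 × 125%/10⌋ = $9,207; SL = ⌊$61,462/5⌋ = $12,292 → take SL $12,292. Book value $61,370.
Year 7: DB = ⌊$61,370 × 125%/10⌋ = $7,671; SL = ⌊$49,170/4⌋ = $12,292 → take SL $12,292. Book value $49,078.
Year 8: DB = ⌊$49,078 × 125%/10⌋ = $6,134; SL = ⌊$36,878/3⌋ = $12,292 → take SL $12,292. Book value $36,786.
Year 9: DB = ⌊$36,786 × 125%/10⌋ = $4,598; SL = ⌊$24,586/2⌋ = $12,293 → take SL $12,293. Book value $24,493.
Year 10 (final): $24,493 − $12,200 = $12,293. Book value $12,200.

$18,331; $16,040; $14,035; $12,292; $12,292; $12,292; $12,292; $12,292; $12,293; $12,293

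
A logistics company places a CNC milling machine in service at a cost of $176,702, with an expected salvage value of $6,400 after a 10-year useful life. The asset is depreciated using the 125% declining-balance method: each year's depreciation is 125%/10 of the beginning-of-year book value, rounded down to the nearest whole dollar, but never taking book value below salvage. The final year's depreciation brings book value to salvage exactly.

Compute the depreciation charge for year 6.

$11,329

Depreciable base = $176,702 − $6,400 = $170,302.
Year 1: ⌊$176,702 × 125%/10⌋ = $22,087. Book value $154,615.
Year 2: ⌊$154,615 × 125%/10⌋ = $19,326. Book value $135,289.
Year 3: ⌊$135,289 × 125%/10⌋ = $16,911. Book value $118,378.
Year 4: ⌊$118,378 × 125%/10⌋ = $14,797. Book value $103,581.
Year 5: ⌊$103,581 × 125%/10⌋ = $12,947. Book value $90,634.
Year 6: ⌊$90,634 × 125%/10⌋ = $11,329. Book value $79,305.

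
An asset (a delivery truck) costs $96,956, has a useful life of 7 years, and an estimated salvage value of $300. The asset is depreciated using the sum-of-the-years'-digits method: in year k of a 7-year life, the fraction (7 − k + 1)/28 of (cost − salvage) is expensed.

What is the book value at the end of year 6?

Depreciable base = $96,956 − $300 = $96,656.
Sum of the years' digits = 7+6+5+4+3+2+1 = 28.
Year 1: $96,656 × 7/28 = $24,164. Book value $72,792.
Year 2: $96,656 × 6/28 = $20,712. Book value $52,080.
Year 3: $96,656 × 5/28 = $17,260. Book value $34,820.
Year 4: $96,656 × 4/28 = $13,808. Book value $21,012.
Year 5: $96,656 × 3/28 = $10,356. Book value $10,656.
Year 6: $96,656 × 2/28 = $6,904. Book value $3,752.

$3,752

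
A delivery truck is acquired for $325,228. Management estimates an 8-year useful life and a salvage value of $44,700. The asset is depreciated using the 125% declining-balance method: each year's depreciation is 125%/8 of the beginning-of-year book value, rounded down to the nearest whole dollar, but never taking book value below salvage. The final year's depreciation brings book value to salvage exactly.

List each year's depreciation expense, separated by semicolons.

$50,816; $42,876; $36,177; $30,524; $25,755; $21,731; $18,335; $54,314

Depreciable base = $325,228 − $44,700 = $280,528.
Year 1: ⌊$325,228 × 125%/8⌋ = $50,816. Book value $274,412.
Year 2: ⌊$274,412 × 125%/8⌋ = $42,876. Book value $231,536.
Year 3: ⌊$231,536 × 125%/8⌋ = $36,177. Book value $195,359.
Year 4: ⌊$195,359 × 125%/8⌋ = $30,524. Book value $164,835.
Year 5: ⌊$164,835 × 125%/8⌋ = $25,755. Book value $139,080.
Year 6: ⌊$139,080 × 125%/8⌋ = $21,731. Book value $117,349.
Year 7: ⌊$117,349 × 125%/8⌋ = $18,335. Book value $99,014.
Year 8 (final): $99,014 − $44,700 = $54,314. Book value $44,700.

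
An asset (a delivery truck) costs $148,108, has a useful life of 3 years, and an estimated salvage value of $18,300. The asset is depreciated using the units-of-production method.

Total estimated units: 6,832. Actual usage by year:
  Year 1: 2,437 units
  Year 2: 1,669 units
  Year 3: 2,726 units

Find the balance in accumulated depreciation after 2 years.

$78,014

Depreciable base = $148,108 − $18,300 = $129,808.
Rate = $129,808 / 6,832 units = $19 per unit.
Year 1: 2,437 × $19 = $46,303. Book value $101,805.
Year 2: 1,669 × $19 = $31,711. Book value $70,094.
Accumulated through year 2 = $148,108 − $70,094 = $78,014.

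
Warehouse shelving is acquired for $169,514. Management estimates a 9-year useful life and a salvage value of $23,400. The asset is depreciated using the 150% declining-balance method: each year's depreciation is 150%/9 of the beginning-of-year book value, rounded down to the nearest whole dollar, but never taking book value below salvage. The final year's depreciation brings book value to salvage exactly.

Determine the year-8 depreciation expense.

Depreciable base = $169,514 − $23,400 = $146,114.
Year 1: ⌊$169,514 × 150%/9⌋ = $28,252. Book value $141,262.
Year 2: ⌊$141,262 × 150%/9⌋ = $23,543. Book value $117,719.
Year 3: ⌊$117,719 × 150%/9⌋ = $19,619. Book value $98,100.
Year 4: ⌊$98,100 × 150%/9⌋ = $16,350. Book value $81,750.
Year 5: ⌊$81,750 × 150%/9⌋ = $13,625. Book value $68,125.
Year 6: ⌊$68,125 × 150%/9⌋ = $11,354. Book value $56,771.
Year 7: ⌊$56,771 × 150%/9⌋ = $9,461. Book value $47,310.
Year 8: ⌊$47,310 × 150%/9⌋ = $7,885. Book value $39,425.

$7,885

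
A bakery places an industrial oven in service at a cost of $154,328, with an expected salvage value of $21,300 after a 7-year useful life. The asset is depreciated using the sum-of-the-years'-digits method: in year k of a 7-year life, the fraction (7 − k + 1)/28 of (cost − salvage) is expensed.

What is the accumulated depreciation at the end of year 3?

Depreciable base = $154,328 − $21,300 = $133,028.
Sum of the years' digits = 7+6+5+4+3+2+1 = 28.
Year 1: $133,028 × 7/28 = $33,257. Book value $121,071.
Year 2: $133,028 × 6/28 = $28,506. Book value $92,565.
Year 3: $133,028 × 5/28 = $23,755. Book value $68,810.
Accumulated through year 3 = $154,328 − $68,810 = $85,518.

$85,518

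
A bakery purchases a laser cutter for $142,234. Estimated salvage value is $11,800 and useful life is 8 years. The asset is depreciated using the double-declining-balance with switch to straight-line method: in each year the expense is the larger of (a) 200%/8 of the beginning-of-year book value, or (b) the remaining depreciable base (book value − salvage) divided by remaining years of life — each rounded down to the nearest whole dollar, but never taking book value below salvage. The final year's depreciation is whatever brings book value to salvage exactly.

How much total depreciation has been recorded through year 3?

Depreciable base = $142,234 − $11,800 = $130,434.
Year 1: DB = ⌊$142,234 × 200%/8⌋ = $35,558; SL = ⌊$130,434/8⌋ = $16,304 → take DB $35,558. Book value $106,676.
Year 2: DB = ⌊$106,676 × 200%/8⌋ = $26,669; SL = ⌊$94,876/7⌋ = $13,553 → take DB $26,669. Book value $80,007.
Year 3: DB = ⌊$80,007 × 200%/8⌋ = $20,001; SL = ⌊$68,207/6⌋ = $11,367 → take DB $20,001. Book value $60,006.
Accumulated through year 3 = $142,234 − $60,006 = $82,228.

$82,228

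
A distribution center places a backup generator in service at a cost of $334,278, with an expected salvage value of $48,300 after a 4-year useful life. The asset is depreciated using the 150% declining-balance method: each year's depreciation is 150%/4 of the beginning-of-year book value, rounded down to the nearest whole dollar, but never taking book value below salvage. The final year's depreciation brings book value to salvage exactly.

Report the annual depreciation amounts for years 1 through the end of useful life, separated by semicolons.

Depreciable base = $334,278 − $48,300 = $285,978.
Year 1: ⌊$334,278 × 150%/4⌋ = $125,354. Book value $208,924.
Year 2: ⌊$208,924 × 150%/4⌋ = $78,346. Book value $130,578.
Year 3: ⌊$130,578 × 150%/4⌋ = $48,966. Book value $81,612.
Year 4 (final): $81,612 − $48,300 = $33,312. Book value $48,300.

$125,354; $78,346; $48,966; $33,312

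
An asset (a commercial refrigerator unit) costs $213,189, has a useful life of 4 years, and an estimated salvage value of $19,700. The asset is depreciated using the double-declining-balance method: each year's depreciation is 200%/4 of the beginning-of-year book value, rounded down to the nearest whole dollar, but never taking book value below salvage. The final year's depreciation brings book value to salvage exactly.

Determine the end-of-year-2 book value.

Depreciable base = $213,189 − $19,700 = $193,489.
Year 1: ⌊$213,189 × 200%/4⌋ = $106,594. Book value $106,595.
Year 2: ⌊$106,595 × 200%/4⌋ = $53,297. Book value $53,298.

$53,298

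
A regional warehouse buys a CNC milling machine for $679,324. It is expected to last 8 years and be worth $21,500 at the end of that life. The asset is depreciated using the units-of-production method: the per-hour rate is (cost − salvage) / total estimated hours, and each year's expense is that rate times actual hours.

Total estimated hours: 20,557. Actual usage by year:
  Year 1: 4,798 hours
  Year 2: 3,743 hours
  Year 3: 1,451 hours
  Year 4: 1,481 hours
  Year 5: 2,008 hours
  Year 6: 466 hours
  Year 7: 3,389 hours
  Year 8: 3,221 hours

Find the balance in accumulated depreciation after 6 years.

Depreciable base = $679,324 − $21,500 = $657,824.
Rate = $657,824 / 20,557 hours = $32 per hour.
Year 1: 4,798 × $32 = $153,536. Book value $525,788.
Year 2: 3,743 × $32 = $119,776. Book value $406,012.
Year 3: 1,451 × $32 = $46,432. Book value $359,580.
Year 4: 1,481 × $32 = $47,392. Book value $312,188.
Year 5: 2,008 × $32 = $64,256. Book value $247,932.
Year 6: 466 × $32 = $14,912. Book value $233,020.
Accumulated through year 6 = $679,324 − $233,020 = $446,304.

$446,304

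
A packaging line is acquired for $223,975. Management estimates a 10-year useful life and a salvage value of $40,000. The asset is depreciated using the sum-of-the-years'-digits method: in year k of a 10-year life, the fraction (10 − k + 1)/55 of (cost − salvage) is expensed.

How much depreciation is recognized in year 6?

Depreciable base = $223,975 − $40,000 = $183,975.
Sum of the years' digits = 10+9+8+7+6+5+4+3+2+1 = 55.
Year 1: $183,975 × 10/55 = $33,450. Book value $190,525.
Year 2: $183,975 × 9/55 = $30,105. Book value $160,420.
Year 3: $183,975 × 8/55 = $26,760. Book value $133,660.
Year 4: $183,975 × 7/55 = $23,415. Book value $110,245.
Year 5: $183,975 × 6/55 = $20,070. Book value $90,175.
Year 6: $183,975 × 5/55 = $16,725. Book value $73,450.

$16,725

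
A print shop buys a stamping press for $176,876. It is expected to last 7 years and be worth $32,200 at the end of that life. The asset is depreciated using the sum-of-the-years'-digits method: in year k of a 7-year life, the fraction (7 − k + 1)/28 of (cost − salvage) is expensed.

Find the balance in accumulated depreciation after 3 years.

Depreciable base = $176,876 − $32,200 = $144,676.
Sum of the years' digits = 7+6+5+4+3+2+1 = 28.
Year 1: $144,676 × 7/28 = $36,169. Book value $140,707.
Year 2: $144,676 × 6/28 = $31,002. Book value $109,705.
Year 3: $144,676 × 5/28 = $25,835. Book value $83,870.
Accumulated through year 3 = $176,876 − $83,870 = $93,006.

$93,006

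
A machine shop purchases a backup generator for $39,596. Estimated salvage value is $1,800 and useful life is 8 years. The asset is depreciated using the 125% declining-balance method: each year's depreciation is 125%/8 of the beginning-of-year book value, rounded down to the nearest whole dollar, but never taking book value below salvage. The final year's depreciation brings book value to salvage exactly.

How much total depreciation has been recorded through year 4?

$19,526

Depreciable base = $39,596 − $1,800 = $37,796.
Year 1: ⌊$39,596 × 125%/8⌋ = $6,186. Book value $33,410.
Year 2: ⌊$33,410 × 125%/8⌋ = $5,220. Book value $28,190.
Year 3: ⌊$28,190 × 125%/8⌋ = $4,404. Book value $23,786.
Year 4: ⌊$23,786 × 125%/8⌋ = $3,716. Book value $20,070.
Accumulated through year 4 = $39,596 − $20,070 = $19,526.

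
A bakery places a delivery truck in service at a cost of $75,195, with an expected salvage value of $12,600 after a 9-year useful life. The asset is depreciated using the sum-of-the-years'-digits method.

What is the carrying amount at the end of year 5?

Depreciable base = $75,195 − $12,600 = $62,595.
Sum of the years' digits = 9+8+7+6+5+4+3+2+1 = 45.
Year 1: $62,595 × 9/45 = $12,519. Book value $62,676.
Year 2: $62,595 × 8/45 = $11,128. Book value $51,548.
Year 3: $62,595 × 7/45 = $9,737. Book value $41,811.
Year 4: $62,595 × 6/45 = $8,346. Book value $33,465.
Year 5: $62,595 × 5/45 = $6,955. Book value $26,510.

$26,510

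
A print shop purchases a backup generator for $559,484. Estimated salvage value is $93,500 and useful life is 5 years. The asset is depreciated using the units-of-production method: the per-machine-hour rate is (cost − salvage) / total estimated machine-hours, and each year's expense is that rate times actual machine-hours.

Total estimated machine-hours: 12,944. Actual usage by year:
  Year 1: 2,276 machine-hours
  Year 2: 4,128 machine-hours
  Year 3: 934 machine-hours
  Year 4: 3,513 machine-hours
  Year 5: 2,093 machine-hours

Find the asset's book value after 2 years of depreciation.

$328,940

Depreciable base = $559,484 − $93,500 = $465,984.
Rate = $465,984 / 12,944 machine-hours = $36 per machine-hour.
Year 1: 2,276 × $36 = $81,936. Book value $477,548.
Year 2: 4,128 × $36 = $148,608. Book value $328,940.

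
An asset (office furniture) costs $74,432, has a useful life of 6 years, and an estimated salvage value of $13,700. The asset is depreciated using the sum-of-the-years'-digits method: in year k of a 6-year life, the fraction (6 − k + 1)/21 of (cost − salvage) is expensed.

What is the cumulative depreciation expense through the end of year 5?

$57,840

Depreciable base = $74,432 − $13,700 = $60,732.
Sum of the years' digits = 6+5+4+3+2+1 = 21.
Year 1: $60,732 × 6/21 = $17,352. Book value $57,080.
Year 2: $60,732 × 5/21 = $14,460. Book value $42,620.
Year 3: $60,732 × 4/21 = $11,568. Book value $31,052.
Year 4: $60,732 × 3/21 = $8,676. Book value $22,376.
Year 5: $60,732 × 2/21 = $5,784. Book value $16,592.
Accumulated through year 5 = $74,432 − $16,592 = $57,840.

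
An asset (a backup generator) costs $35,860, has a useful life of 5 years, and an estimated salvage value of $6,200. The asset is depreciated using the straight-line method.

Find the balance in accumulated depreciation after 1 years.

Depreciable base = $35,860 − $6,200 = $29,660.
Annual expense = $29,660 / 5 = $5,932.
End of year 1: book value $29,928.
Accumulated through year 1 = $35,860 − $29,928 = $5,932.

$5,932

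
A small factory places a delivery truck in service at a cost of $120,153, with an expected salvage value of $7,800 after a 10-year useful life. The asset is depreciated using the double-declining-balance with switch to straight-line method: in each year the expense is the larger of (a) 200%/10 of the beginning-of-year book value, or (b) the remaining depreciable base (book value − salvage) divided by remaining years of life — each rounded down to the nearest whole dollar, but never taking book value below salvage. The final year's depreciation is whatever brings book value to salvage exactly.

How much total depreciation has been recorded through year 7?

Depreciable base = $120,153 − $7,800 = $112,353.
Year 1: DB = ⌊$120,153 × 200%/10⌋ = $24,030; SL = ⌊$112,353/10⌋ = $11,235 → take DB $24,030. Book value $96,123.
Year 2: DB = ⌊$96,123 × 200%/10⌋ = $19,224; SL = ⌊$88,323/9⌋ = $9,813 → take DB $19,224. Book value $76,899.
Year 3: DB = ⌊$76,899 × 200%/10⌋ = $15,379; SL = ⌊$69,099/8⌋ = $8,637 → take DB $15,379. Book value $61,520.
Year 4: DB = ⌊$61,520 × 200%/10⌋ = $12,304; SL = ⌊$53,720/7⌋ = $7,674 → take DB $12,304. Book value $49,216.
Year 5: DB = ⌊$49,216 × 200%/10⌋ = $9,843; SL = ⌊$41,416/6⌋ = $6,902 → take DB $9,843. Book value $39,373.
Year 6: DB = ⌊$39,373 × 200%/10⌋ = $7,874; SL = ⌊$31,573/5⌋ = $6,314 → take DB $7,874. Book value $31,499.
Year 7: DB = ⌊$31,499 × 200%/10⌋ = $6,299; SL = ⌊$23,699/4⌋ = $5,924 → take DB $6,299. Book value $25,200.
Accumulated through year 7 = $120,153 − $25,200 = $94,953.

$94,953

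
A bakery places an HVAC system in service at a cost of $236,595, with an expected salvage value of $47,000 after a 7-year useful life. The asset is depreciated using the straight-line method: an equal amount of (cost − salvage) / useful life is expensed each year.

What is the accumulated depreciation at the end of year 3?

$81,255

Depreciable base = $236,595 − $47,000 = $189,595.
Annual expense = $189,595 / 7 = $27,085.
End of year 1: book value $209,510.
End of year 2: book value $182,425.
End of year 3: book value $155,340.
Accumulated through year 3 = $236,595 − $155,340 = $81,255.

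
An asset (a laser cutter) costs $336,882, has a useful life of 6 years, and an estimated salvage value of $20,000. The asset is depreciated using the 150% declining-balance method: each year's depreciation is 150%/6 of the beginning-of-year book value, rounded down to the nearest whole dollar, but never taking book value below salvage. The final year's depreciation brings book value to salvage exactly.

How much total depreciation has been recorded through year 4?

$230,289

Depreciable base = $336,882 − $20,000 = $316,882.
Year 1: ⌊$336,882 × 150%/6⌋ = $84,220. Book value $252,662.
Year 2: ⌊$252,662 × 150%/6⌋ = $63,165. Book value $189,497.
Year 3: ⌊$189,497 × 150%/6⌋ = $47,374. Book value $142,123.
Year 4: ⌊$142,123 × 150%/6⌋ = $35,530. Book value $106,593.
Accumulated through year 4 = $336,882 − $106,593 = $230,289.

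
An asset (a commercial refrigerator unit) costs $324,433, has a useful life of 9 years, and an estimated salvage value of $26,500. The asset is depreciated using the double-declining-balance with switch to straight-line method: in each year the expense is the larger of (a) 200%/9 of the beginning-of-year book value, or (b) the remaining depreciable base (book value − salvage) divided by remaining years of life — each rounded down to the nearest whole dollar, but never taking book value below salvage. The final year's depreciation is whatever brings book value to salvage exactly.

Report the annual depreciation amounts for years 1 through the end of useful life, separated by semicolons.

$72,096; $56,074; $43,614; $33,922; $26,383; $20,520; $15,960; $14,682; $14,682

Depreciable base = $324,433 − $26,500 = $297,933.
Year 1: DB = ⌊$324,433 × 200%/9⌋ = $72,096; SL = ⌊$297,933/9⌋ = $33,103 → take DB $72,096. Book value $252,337.
Year 2: DB = ⌊$252,337 × 200%/9⌋ = $56,074; SL = ⌊$225,837/8⌋ = $28,229 → take DB $56,074. Book value $196,263.
Year 3: DB = ⌊$196,263 × 200%/9⌋ = $43,614; SL = ⌊$169,763/7⌋ = $24,251 → take DB $43,614. Book value $152,649.
Year 4: DB = ⌊$152,649 × 200%/9⌋ = $33,922; SL = ⌊$126,149/6⌋ = $21,024 → take DB $33,922. Book value $118,727.
Year 5: DB = ⌊$118,727 × 200%/9⌋ = $26,383; SL = ⌊$92,227/5⌋ = $18,445 → take DB $26,383. Book value $92,344.
Year 6: DB = ⌊$92,344 × 200%/9⌋ = $20,520; SL = ⌊$65,844/4⌋ = $16,461 → take DB $20,520. Book value $71,824.
Year 7: DB = ⌊$71,824 × 200%/9⌋ = $15,960; SL = ⌊$45,324/3⌋ = $15,108 → take DB $15,960. Book value $55,864.
Year 8: DB = ⌊$55,864 × 200%/9⌋ = $12,414; SL = ⌊$29,364/2⌋ = $14,682 → take SL $14,682. Book value $41,182.
Year 9 (final): $41,182 − $26,500 = $14,682. Book value $26,500.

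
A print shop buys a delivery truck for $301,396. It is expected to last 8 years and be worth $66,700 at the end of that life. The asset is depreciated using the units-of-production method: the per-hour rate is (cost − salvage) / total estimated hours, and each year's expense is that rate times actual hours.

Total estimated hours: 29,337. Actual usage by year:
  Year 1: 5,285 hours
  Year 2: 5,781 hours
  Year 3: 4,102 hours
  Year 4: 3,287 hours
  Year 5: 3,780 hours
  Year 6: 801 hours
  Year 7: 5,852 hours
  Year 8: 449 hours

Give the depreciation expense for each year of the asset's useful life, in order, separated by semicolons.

$42,280; $46,248; $32,816; $26,296; $30,240; $6,408; $46,816; $3,592

Depreciable base = $301,396 − $66,700 = $234,696.
Rate = $234,696 / 29,337 hours = $8 per hour.
Year 1: 5,285 × $8 = $42,280. Book value $259,116.
Year 2: 5,781 × $8 = $46,248. Book value $212,868.
Year 3: 4,102 × $8 = $32,816. Book value $180,052.
Year 4: 3,287 × $8 = $26,296. Book value $153,756.
Year 5: 3,780 × $8 = $30,240. Book value $123,516.
Year 6: 801 × $8 = $6,408. Book value $117,108.
Year 7: 5,852 × $8 = $46,816. Book value $70,292.
Year 8: 449 × $8 = $3,592. Book value $66,700.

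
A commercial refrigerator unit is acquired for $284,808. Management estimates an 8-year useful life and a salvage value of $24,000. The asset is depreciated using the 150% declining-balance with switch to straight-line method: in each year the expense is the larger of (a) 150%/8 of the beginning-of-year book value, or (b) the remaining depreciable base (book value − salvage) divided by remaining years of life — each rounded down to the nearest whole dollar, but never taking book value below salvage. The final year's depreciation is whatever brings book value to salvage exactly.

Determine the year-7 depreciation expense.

Depreciable base = $284,808 − $24,000 = $260,808.
Year 1: DB = ⌊$284,808 × 150%/8⌋ = $53,401; SL = ⌊$260,808/8⌋ = $32,601 → take DB $53,401. Book value $231,407.
Year 2: DB = ⌊$231,407 × 150%/8⌋ = $43,388; SL = ⌊$207,407/7⌋ = $29,629 → take DB $43,388. Book value $188,019.
Year 3: DB = ⌊$188,019 × 150%/8⌋ = $35,253; SL = ⌊$164,019/6⌋ = $27,336 → take DB $35,253. Book value $152,766.
Year 4: DB = ⌊$152,766 × 150%/8⌋ = $28,643; SL = ⌊$128,766/5⌋ = $25,753 → take DB $28,643. Book value $124,123.
Year 5: DB = ⌊$124,123 × 150%/8⌋ = $23,273; SL = ⌊$100,123/4⌋ = $25,030 → take SL $25,030. Book value $99,093.
Year 6: DB = ⌊$99,093 × 150%/8⌋ = $18,579; SL = ⌊$75,093/3⌋ = $25,031 → take SL $25,031. Book value $74,062.
Year 7: DB = ⌊$74,062 × 150%/8⌋ = $13,886; SL = ⌊$50,062/2⌋ = $25,031 → take SL $25,031. Book value $49,031.

$25,031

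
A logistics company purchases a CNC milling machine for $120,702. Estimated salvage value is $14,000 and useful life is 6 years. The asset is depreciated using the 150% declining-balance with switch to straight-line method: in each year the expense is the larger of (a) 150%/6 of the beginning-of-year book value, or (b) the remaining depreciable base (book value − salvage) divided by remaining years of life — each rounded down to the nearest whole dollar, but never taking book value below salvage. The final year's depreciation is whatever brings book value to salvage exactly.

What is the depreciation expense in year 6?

$12,096

Depreciable base = $120,702 − $14,000 = $106,702.
Year 1: DB = ⌊$120,702 × 150%/6⌋ = $30,175; SL = ⌊$106,702/6⌋ = $17,783 → take DB $30,175. Book value $90,527.
Year 2: DB = ⌊$90,527 × 150%/6⌋ = $22,631; SL = ⌊$76,527/5⌋ = $15,305 → take DB $22,631. Book value $67,896.
Year 3: DB = ⌊$67,896 × 150%/6⌋ = $16,974; SL = ⌊$53,896/4⌋ = $13,474 → take DB $16,974. Book value $50,922.
Year 4: DB = ⌊$50,922 × 150%/6⌋ = $12,730; SL = ⌊$36,922/3⌋ = $12,307 → take DB $12,730. Book value $38,192.
Year 5: DB = ⌊$38,192 × 150%/6⌋ = $9,548; SL = ⌊$24,192/2⌋ = $12,096 → take SL $12,096. Book value $26,096.
Year 6 (final): $26,096 − $14,000 = $12,096. Book value $14,000.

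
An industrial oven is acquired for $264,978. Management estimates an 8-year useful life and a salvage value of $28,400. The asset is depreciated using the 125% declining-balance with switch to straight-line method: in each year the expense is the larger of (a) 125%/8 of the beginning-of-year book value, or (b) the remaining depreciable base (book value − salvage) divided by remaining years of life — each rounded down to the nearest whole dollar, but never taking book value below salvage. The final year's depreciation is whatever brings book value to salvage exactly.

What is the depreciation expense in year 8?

Depreciable base = $264,978 − $28,400 = $236,578.
Year 1: DB = ⌊$264,978 × 125%/8⌋ = $41,402; SL = ⌊$236,578/8⌋ = $29,572 → take DB $41,402. Book value $223,576.
Year 2: DB = ⌊$223,576 × 125%/8⌋ = $34,933; SL = ⌊$195,176/7⌋ = $27,882 → take DB $34,933. Book value $188,643.
Year 3: DB = ⌊$188,643 × 125%/8⌋ = $29,475; SL = ⌊$160,243/6⌋ = $26,707 → take DB $29,475. Book value $159,168.
Year 4: DB = ⌊$159,168 × 125%/8⌋ = $24,870; SL = ⌊$130,768/5⌋ = $26,153 → take SL $26,153. Book value $133,015.
Year 5: DB = ⌊$133,015 × 125%/8⌋ = $20,783; SL = ⌊$104,615/4⌋ = $26,153 → take SL $26,153. Book value $106,862.
Year 6: DB = ⌊$106,862 × 125%/8⌋ = $16,697; SL = ⌊$78,462/3⌋ = $26,154 → take SL $26,154. Book value $80,708.
Year 7: DB = ⌊$80,708 × 125%/8⌋ = $12,610; SL = ⌊$52,308/2⌋ = $26,154 → take SL $26,154. Book value $54,554.
Year 8 (final): $54,554 − $28,400 = $26,154. Book value $28,400.

$26,154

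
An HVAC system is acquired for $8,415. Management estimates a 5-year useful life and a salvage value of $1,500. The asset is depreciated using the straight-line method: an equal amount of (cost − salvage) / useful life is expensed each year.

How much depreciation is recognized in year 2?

Depreciable base = $8,415 − $1,500 = $6,915.
Annual expense = $6,915 / 5 = $1,383.

$1,383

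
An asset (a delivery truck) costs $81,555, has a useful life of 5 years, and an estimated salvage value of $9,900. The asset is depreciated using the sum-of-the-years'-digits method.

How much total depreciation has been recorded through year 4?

Depreciable base = $81,555 − $9,900 = $71,655.
Sum of the years' digits = 5+4+3+2+1 = 15.
Year 1: $71,655 × 5/15 = $23,885. Book value $57,670.
Year 2: $71,655 × 4/15 = $19,108. Book value $38,562.
Year 3: $71,655 × 3/15 = $14,331. Book value $24,231.
Year 4: $71,655 × 2/15 = $9,554. Book value $14,677.
Accumulated through year 4 = $81,555 − $14,677 = $66,878.

$66,878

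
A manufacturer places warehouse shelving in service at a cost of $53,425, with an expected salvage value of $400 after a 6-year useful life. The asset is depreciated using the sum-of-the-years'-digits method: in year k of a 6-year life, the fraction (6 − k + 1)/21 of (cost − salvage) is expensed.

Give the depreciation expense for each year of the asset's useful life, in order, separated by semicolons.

$15,150; $12,625; $10,100; $7,575; $5,050; $2,525

Depreciable base = $53,425 − $400 = $53,025.
Sum of the years' digits = 6+5+4+3+2+1 = 21.
Year 1: $53,025 × 6/21 = $15,150. Book value $38,275.
Year 2: $53,025 × 5/21 = $12,625. Book value $25,650.
Year 3: $53,025 × 4/21 = $10,100. Book value $15,550.
Year 4: $53,025 × 3/21 = $7,575. Book value $7,975.
Year 5: $53,025 × 2/21 = $5,050. Book value $2,925.
Year 6: $53,025 × 1/21 = $2,525. Book value $400.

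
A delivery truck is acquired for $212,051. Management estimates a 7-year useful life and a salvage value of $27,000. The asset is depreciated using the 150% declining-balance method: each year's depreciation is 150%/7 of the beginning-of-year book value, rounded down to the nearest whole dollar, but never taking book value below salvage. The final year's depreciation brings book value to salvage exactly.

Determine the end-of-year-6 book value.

$49,893

Depreciable base = $212,051 − $27,000 = $185,051.
Year 1: ⌊$212,051 × 150%/7⌋ = $45,439. Book value $166,612.
Year 2: ⌊$166,612 × 150%/7⌋ = $35,702. Book value $130,910.
Year 3: ⌊$130,910 × 150%/7⌋ = $28,052. Book value $102,858.
Year 4: ⌊$102,858 × 150%/7⌋ = $22,041. Book value $80,817.
Year 5: ⌊$80,817 × 150%/7⌋ = $17,317. Book value $63,500.
Year 6: ⌊$63,500 × 150%/7⌋ = $13,607. Book value $49,893.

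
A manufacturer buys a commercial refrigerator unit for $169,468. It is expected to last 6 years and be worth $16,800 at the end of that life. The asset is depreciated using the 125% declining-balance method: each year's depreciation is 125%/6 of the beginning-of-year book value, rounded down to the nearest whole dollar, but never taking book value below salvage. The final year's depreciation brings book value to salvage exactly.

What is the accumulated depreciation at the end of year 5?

Depreciable base = $169,468 − $16,800 = $152,668.
Year 1: ⌊$169,468 × 125%/6⌋ = $35,305. Book value $134,163.
Year 2: ⌊$134,163 × 125%/6⌋ = $27,950. Book value $106,213.
Year 3: ⌊$106,213 × 125%/6⌋ = $22,127. Book value $84,086.
Year 4: ⌊$84,086 × 125%/6⌋ = $17,517. Book value $66,569.
Year 5: ⌊$66,569 × 125%/6⌋ = $13,868. Book value $52,701.
Accumulated through year 5 = $169,468 − $52,701 = $116,767.

$116,767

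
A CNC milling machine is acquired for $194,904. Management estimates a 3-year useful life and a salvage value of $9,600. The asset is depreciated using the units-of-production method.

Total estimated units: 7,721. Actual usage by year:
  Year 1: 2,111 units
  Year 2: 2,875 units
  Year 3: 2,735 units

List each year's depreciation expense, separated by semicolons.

$50,664; $69,000; $65,640

Depreciable base = $194,904 − $9,600 = $185,304.
Rate = $185,304 / 7,721 units = $24 per unit.
Year 1: 2,111 × $24 = $50,664. Book value $144,240.
Year 2: 2,875 × $24 = $69,000. Book value $75,240.
Year 3: 2,735 × $24 = $65,640. Book value $9,600.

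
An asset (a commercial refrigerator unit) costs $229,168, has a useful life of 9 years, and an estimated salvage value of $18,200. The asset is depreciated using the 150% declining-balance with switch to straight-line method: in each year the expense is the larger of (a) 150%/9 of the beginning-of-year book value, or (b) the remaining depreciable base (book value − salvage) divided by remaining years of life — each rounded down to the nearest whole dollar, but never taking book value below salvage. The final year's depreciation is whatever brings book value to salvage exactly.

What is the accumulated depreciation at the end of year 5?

Depreciable base = $229,168 − $18,200 = $210,968.
Year 1: DB = ⌊$229,168 × 150%/9⌋ = $38,194; SL = ⌊$210,968/9⌋ = $23,440 → take DB $38,194. Book value $190,974.
Year 2: DB = ⌊$190,974 × 150%/9⌋ = $31,829; SL = ⌊$172,774/8⌋ = $21,596 → take DB $31,829. Book value $159,145.
Year 3: DB = ⌊$159,145 × 150%/9⌋ = $26,524; SL = ⌊$140,945/7⌋ = $20,135 → take DB $26,524. Book value $132,621.
Year 4: DB = ⌊$132,621 × 150%/9⌋ = $22,103; SL = ⌊$114,421/6⌋ = $19,070 → take DB $22,103. Book value $110,518.
Year 5: DB = ⌊$110,518 × 150%/9⌋ = $18,419; SL = ⌊$92,318/5⌋ = $18,463 → take SL $18,463. Book value $92,055.
Accumulated through year 5 = $229,168 − $92,055 = $137,113.

$137,113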